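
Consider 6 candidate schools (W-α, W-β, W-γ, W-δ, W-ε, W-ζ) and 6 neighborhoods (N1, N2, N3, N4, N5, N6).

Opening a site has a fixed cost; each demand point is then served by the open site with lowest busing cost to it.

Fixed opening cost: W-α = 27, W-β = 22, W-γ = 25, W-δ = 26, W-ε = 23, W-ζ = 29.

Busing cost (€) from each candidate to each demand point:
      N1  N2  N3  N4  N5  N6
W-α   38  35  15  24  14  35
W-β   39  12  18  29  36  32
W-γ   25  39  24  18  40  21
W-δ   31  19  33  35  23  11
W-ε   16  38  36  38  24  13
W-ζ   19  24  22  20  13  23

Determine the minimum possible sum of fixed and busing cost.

150

Open {W-ζ}: assign each demand point to its cheapest open site.
  N1→W-ζ 19, N2→W-ζ 24, N3→W-ζ 22, N4→W-ζ 20, N5→W-ζ 13, N6→W-ζ 23
  busing cost 121, fixed 29 → total 150.
Compare {W-β, W-ζ}: busing cost 105 + fixed 51 = 156.
Compare {W-β, W-ε}: busing cost 112 + fixed 45 = 157.
Compare {W-δ, W-ζ}: busing cost 104 + fixed 55 = 159.
All other subsets cost ≥ 156. Minimum total cost: 150.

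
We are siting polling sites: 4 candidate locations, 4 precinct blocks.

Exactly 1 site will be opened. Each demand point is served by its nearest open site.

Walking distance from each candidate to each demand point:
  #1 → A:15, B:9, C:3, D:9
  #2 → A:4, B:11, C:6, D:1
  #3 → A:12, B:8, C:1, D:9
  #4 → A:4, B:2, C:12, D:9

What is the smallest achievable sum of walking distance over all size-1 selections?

Open {#2}.
  A→#2 4, B→#2 11, C→#2 6, D→#2 1  ⇒ total 22.
Compare {#4}: total 27.
Compare {#3}: total 30.
No size-1 selection does better; minimum is 22.

22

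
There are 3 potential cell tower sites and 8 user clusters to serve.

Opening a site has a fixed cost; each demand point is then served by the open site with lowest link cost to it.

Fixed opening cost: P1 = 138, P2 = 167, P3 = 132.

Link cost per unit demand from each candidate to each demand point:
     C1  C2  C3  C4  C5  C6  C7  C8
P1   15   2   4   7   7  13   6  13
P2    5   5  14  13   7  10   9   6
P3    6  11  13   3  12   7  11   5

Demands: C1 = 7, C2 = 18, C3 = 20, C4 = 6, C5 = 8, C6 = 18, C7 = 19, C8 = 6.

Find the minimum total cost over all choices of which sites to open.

Open {P1, P3}: assign each demand point to its cheapest open site.
  C1→P3 7×6=42, C2→P1 18×2=36, C3→P1 20×4=80, C4→P3 6×3=18, C5→P1 8×7=56, C6→P3 18×7=126, C7→P1 19×6=114, C8→P3 6×5=30
  link cost 502, fixed 270 → total 772.
Compare {P1}: link cost 745 + fixed 138 = 883.
Compare {P1, P2}: link cost 579 + fixed 305 = 884.
Compare {P1, P2, P3}: link cost 495 + fixed 437 = 932.
All other subsets cost ≥ 883. Minimum total cost: 772.

772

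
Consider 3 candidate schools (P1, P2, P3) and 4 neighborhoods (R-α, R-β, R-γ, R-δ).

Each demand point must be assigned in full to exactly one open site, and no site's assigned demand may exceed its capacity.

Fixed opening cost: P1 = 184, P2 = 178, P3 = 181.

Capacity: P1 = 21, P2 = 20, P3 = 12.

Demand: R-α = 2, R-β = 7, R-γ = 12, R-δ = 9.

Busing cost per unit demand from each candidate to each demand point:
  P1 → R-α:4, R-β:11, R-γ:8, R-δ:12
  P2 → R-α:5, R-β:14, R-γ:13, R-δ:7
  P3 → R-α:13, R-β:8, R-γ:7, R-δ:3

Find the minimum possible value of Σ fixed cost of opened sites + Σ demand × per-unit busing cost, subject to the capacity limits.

Open {P1, P3}; cheapest assignment that respects the capacities:
  P1 (cap 21, load 21): R-α, R-β, R-γ — cost 2×4 + 7×11 + 12×8 = 181
  P3 (cap 12, load 9): R-δ — cost 9×3 = 27
  Shipping 208, fixed 365 → total 573.
  Any other capacity-feasible assignment to {P1, P3} ships for at least 208.
Compare {P1, P2}: its best feasible assignment gives total 606.
Compare {P2, P3}: its best feasible assignment gives total 614.
Every other set of open sites that can feasibly serve all demand totals ≥ 606 even under its best assignment. Minimum: 573.

573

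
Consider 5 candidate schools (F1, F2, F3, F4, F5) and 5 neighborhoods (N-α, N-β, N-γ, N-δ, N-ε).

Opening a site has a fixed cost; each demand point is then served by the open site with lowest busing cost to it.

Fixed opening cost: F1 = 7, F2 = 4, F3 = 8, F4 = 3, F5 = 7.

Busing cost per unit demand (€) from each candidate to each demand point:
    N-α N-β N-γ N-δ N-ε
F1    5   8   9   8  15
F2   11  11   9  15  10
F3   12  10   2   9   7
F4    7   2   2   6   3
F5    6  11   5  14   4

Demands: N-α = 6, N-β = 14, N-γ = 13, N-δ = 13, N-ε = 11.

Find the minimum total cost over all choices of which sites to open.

Open {F1, F4}: assign each demand point to its cheapest open site.
  N-α→F1 6×5=30, N-β→F4 14×2=28, N-γ→F4 13×2=26, N-δ→F4 13×6=78, N-ε→F4 11×3=33
  busing cost 195, fixed 10 → total 205.
Compare {F1, F2, F4}: busing cost 195 + fixed 14 = 209.
Compare {F4}: busing cost 207 + fixed 3 = 210.
Compare {F4, F5}: busing cost 201 + fixed 10 = 211.
All other subsets cost ≥ 209. Minimum total cost: 205.

205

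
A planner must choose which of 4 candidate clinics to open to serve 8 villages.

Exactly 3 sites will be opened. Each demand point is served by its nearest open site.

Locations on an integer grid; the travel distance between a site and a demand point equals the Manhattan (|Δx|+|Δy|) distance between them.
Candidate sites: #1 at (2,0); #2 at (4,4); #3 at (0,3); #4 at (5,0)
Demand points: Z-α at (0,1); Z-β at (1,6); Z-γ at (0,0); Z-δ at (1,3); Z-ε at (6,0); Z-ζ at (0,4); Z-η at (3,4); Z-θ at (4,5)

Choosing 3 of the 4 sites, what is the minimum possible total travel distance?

14

Open {#2, #3, #4}.
  Z-α→#3 2, Z-β→#3 4, Z-γ→#3 3, Z-δ→#3 1, Z-ε→#4 1, Z-ζ→#3 1, Z-η→#2 1, Z-θ→#2 1  ⇒ total 14.
Compare {#1, #2, #3}: total 16.
Compare {#1, #2, #4}: total 21.
No size-3 selection does better; minimum is 14.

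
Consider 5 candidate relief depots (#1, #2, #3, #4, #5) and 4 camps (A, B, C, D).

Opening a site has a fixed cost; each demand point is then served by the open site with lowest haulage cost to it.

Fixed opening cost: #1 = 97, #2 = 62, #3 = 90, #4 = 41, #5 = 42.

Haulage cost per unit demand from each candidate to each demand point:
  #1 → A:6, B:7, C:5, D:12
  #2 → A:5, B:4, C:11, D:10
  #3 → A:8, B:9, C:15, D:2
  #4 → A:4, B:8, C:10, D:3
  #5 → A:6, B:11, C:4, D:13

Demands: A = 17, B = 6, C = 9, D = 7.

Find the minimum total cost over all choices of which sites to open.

256

Open {#4, #5}: assign each demand point to its cheapest open site.
  A→#4 17×4=68, B→#4 6×8=48, C→#5 9×4=36, D→#4 7×3=21
  haulage cost 173, fixed 83 → total 256.
Compare {#4}: haulage cost 227 + fixed 41 = 268.
Compare {#2, #4, #5}: haulage cost 149 + fixed 145 = 294.
Compare {#2, #4}: haulage cost 203 + fixed 103 = 306.
All other subsets cost ≥ 268. Minimum total cost: 256.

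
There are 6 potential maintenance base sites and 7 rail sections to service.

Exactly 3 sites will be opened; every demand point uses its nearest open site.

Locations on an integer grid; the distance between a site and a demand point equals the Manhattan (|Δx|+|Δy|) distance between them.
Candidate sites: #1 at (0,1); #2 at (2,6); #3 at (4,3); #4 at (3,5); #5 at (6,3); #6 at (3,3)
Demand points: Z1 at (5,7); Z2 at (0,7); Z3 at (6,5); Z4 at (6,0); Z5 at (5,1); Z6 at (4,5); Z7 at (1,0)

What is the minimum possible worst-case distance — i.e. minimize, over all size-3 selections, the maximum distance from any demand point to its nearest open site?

Open {#1, #2, #5}.
  Farthest demand point is Z1 at distance 4 (to #2); all others are ≤ 4.
With {#1, #2, #3} the worst case is 5.
With {#1, #3, #4} the worst case is 5.
No size-3 selection achieves below 4.

4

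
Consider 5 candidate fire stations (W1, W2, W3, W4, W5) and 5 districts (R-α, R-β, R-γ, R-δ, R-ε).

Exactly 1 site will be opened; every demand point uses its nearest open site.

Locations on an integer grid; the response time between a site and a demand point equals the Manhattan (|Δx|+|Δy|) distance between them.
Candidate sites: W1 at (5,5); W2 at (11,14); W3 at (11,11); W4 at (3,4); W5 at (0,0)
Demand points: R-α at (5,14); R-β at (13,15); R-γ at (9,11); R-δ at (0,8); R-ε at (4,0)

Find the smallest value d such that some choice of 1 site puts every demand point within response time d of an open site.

18

Open {W1}.
  Farthest demand point is R-β at response time 18 (to W1); all others are ≤ 18.
With {W3} the worst case is 18.
With {W2} the worst case is 21.
No size-1 selection achieves below 18.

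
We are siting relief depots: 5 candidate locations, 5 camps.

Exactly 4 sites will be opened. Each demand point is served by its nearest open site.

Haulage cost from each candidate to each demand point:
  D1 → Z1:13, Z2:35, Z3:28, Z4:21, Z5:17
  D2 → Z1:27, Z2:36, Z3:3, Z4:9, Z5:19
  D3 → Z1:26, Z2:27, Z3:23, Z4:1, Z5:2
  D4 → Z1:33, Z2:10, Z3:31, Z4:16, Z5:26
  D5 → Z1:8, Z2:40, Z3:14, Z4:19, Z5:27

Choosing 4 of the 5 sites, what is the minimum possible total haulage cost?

Open {D2, D3, D4, D5}.
  Z1→D5 8, Z2→D4 10, Z3→D2 3, Z4→D3 1, Z5→D3 2  ⇒ total 24.
Compare {D1, D2, D3, D4}: total 29.
Compare {D1, D3, D4, D5}: total 35.
No size-4 selection does better; minimum is 24.

24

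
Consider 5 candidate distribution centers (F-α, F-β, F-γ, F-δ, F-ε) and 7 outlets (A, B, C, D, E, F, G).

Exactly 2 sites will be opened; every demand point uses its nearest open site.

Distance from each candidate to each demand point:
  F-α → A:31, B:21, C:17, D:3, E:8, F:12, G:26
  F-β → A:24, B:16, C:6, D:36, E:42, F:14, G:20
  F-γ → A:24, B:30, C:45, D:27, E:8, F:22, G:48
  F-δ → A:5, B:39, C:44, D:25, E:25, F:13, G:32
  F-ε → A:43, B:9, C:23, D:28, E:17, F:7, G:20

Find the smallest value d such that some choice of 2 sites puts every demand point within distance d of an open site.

24

Open {F-α, F-β}.
  Farthest demand point is A at distance 24 (to F-β); all others are ≤ 24.
With {F-β, F-δ} the worst case is 25.
With {F-δ, F-ε} the worst case is 25.
No size-2 selection achieves below 24.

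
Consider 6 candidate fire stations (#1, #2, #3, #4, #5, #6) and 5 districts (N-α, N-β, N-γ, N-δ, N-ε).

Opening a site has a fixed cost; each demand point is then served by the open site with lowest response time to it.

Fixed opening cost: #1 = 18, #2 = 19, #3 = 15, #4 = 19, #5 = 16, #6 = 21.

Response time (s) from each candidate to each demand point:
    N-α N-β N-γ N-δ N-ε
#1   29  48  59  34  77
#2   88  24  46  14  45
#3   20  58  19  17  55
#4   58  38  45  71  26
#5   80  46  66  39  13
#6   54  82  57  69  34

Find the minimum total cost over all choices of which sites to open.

140

Open {#2, #3, #5}: assign each demand point to its cheapest open site.
  N-α→#3 20, N-β→#2 24, N-γ→#3 19, N-δ→#2 14, N-ε→#5 13
  response time 90, fixed 50 → total 140.
Compare {#3, #5}: response time 115 + fixed 31 = 146.
Compare {#3, #4}: response time 120 + fixed 34 = 154.
Compare {#2, #3}: response time 122 + fixed 34 = 156.
All other subsets cost ≥ 146. Minimum total cost: 140.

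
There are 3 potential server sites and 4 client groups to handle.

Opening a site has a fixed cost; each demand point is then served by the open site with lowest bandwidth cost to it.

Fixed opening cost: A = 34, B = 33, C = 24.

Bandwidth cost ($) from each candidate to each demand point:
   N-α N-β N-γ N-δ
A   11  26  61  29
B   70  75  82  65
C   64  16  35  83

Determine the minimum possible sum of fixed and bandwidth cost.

149

Open {A, C}: assign each demand point to its cheapest open site.
  N-α→A 11, N-β→C 16, N-γ→C 35, N-δ→A 29
  bandwidth cost 91, fixed 58 → total 149.
Compare {A}: bandwidth cost 127 + fixed 34 = 161.
Compare {A, B, C}: bandwidth cost 91 + fixed 91 = 182.
Compare {A, B}: bandwidth cost 127 + fixed 67 = 194.
All other subsets cost ≥ 161. Minimum total cost: 149.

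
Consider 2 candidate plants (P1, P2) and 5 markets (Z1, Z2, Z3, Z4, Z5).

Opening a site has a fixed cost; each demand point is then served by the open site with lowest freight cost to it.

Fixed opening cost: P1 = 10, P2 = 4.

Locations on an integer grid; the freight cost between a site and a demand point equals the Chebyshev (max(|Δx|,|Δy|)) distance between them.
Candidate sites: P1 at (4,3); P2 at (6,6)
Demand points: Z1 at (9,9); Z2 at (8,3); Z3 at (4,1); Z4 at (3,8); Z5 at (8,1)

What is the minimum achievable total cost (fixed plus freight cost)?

Open {P2}: assign each demand point to its cheapest open site.
  Z1→P2 3, Z2→P2 3, Z3→P2 5, Z4→P2 3, Z5→P2 5
  freight cost 19, fixed 4 → total 23.
Compare {P1, P2}: freight cost 15 + fixed 14 = 29.
Compare {P1}: freight cost 21 + fixed 10 = 31.

23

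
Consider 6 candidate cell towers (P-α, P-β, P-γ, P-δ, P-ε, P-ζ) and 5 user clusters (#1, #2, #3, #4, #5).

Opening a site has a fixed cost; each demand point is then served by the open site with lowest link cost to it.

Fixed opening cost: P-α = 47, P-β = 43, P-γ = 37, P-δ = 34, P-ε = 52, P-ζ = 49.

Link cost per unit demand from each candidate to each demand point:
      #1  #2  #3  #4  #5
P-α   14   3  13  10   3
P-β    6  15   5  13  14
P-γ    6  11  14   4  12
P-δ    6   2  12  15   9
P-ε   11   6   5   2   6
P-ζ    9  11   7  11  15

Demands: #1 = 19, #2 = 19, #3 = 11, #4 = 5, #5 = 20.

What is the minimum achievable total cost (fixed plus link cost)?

410

Open {P-α, P-δ, P-ε}: assign each demand point to its cheapest open site.
  #1→P-δ 19×6=114, #2→P-δ 19×2=38, #3→P-ε 11×5=55, #4→P-ε 5×2=10, #5→P-α 20×3=60
  link cost 277, fixed 133 → total 410.
Compare {P-δ, P-ε}: link cost 337 + fixed 86 = 423.
Compare {P-α, P-β}: link cost 336 + fixed 90 = 426.
Compare {P-α, P-γ, P-ε}: link cost 296 + fixed 136 = 432.
All other subsets cost ≥ 423. Minimum total cost: 410.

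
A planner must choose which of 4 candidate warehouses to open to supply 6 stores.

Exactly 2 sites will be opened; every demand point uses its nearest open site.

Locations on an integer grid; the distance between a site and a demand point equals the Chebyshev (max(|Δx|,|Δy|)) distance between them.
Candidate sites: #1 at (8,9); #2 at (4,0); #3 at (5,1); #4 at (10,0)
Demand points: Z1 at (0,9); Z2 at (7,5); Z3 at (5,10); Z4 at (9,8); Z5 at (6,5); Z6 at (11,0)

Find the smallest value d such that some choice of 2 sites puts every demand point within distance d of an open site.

Open {#1, #2}.
  Farthest demand point is Z1 at distance 8 (to #1); all others are ≤ 8.
With {#1, #3} the worst case is 8.
With {#1, #4} the worst case is 8.
No size-2 selection achieves below 8.

8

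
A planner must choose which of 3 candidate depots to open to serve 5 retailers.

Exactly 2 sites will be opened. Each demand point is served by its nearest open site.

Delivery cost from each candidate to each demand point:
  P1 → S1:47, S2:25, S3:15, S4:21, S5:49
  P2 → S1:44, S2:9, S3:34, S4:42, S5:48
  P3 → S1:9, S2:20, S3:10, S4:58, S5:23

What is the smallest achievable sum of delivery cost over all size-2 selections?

Open {P1, P3}.
  S1→P3 9, S2→P3 20, S3→P3 10, S4→P1 21, S5→P3 23  ⇒ total 83.
Compare {P2, P3}: total 93.
Compare {P1, P2}: total 137.

83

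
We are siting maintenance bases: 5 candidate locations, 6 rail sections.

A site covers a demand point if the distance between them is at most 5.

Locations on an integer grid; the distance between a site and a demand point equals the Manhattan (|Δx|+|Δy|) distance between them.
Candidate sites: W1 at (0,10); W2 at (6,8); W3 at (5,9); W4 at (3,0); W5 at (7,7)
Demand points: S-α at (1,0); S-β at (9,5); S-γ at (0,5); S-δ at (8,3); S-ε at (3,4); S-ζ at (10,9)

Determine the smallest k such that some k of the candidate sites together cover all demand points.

Coverage sets (demand points within 5 of each site):
  W1: {S-γ}
  W2: {S-ζ}
  W3: {S-ζ}
  W4: {S-α, S-ε}
  W5: {S-β, S-δ, S-ζ}
No 2 sites suffice: every size-2 union leaves at least one demand point uncovered.
But {W1, W4, W5} covers everything, so the minimum is 3.

3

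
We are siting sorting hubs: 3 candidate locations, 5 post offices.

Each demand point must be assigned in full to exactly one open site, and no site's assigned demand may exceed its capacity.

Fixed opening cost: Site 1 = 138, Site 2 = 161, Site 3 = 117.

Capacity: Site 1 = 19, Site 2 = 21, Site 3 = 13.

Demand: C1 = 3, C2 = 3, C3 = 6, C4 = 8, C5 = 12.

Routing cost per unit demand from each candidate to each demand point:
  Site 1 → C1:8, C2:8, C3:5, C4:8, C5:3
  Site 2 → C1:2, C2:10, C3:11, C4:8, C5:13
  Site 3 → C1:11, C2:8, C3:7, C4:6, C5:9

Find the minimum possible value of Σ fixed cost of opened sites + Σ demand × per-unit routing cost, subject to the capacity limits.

Open {Site 1, Site 2}; cheapest assignment that respects the capacities:
  Site 1 (cap 19, load 18): C3, C5 — cost 6×5 + 12×3 = 66
  Site 2 (cap 21, load 14): C1, C2, C4 — cost 3×2 + 3×10 + 8×8 = 100
  Shipping 166, fixed 299 → total 465.
  Any other capacity-feasible assignment to {Site 1, Site 2} ships for at least 166.
Compare {Site 2, Site 3}: its best feasible assignment gives total 552.
Compare {Site 1, Site 2, Site 3}: its best feasible assignment gives total 560.
Every other set of open sites that can feasibly serve all demand totals ≥ 552 even under its best assignment. Minimum: 465.

465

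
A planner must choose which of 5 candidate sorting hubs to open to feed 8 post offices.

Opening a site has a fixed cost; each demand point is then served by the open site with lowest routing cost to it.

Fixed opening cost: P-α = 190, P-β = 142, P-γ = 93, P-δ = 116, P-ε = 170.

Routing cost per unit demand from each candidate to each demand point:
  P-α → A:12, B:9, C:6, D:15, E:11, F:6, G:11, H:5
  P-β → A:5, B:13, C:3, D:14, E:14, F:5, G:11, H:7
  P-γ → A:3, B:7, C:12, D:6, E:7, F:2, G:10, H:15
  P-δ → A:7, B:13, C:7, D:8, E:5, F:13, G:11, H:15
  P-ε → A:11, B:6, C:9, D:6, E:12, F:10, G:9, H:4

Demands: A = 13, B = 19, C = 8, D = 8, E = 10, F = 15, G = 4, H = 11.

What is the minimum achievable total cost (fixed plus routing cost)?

696

Open {P-β, P-γ}: assign each demand point to its cheapest open site.
  A→P-γ 13×3=39, B→P-γ 19×7=133, C→P-β 8×3=24, D→P-γ 8×6=48, E→P-γ 10×7=70, F→P-γ 15×2=30, G→P-γ 4×10=40, H→P-β 11×7=77
  routing cost 461, fixed 235 → total 696.
Compare {P-γ}: routing cost 621 + fixed 93 = 714.
Compare {P-γ, P-ε}: routing cost 453 + fixed 263 = 716.
Compare {P-α, P-γ}: routing cost 463 + fixed 283 = 746.
All other subsets cost ≥ 714. Minimum total cost: 696.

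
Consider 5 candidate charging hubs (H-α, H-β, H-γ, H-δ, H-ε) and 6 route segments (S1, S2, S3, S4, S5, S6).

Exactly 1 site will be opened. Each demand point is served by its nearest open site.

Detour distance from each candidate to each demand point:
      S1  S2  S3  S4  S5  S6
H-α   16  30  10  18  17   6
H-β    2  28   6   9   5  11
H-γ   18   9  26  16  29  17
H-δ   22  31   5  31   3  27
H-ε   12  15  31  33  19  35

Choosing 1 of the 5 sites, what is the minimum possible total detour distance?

61

Open {H-β}.
  S1→H-β 2, S2→H-β 28, S3→H-β 6, S4→H-β 9, S5→H-β 5, S6→H-β 11  ⇒ total 61.
Compare {H-α}: total 97.
Compare {H-γ}: total 115.
No size-1 selection does better; minimum is 61.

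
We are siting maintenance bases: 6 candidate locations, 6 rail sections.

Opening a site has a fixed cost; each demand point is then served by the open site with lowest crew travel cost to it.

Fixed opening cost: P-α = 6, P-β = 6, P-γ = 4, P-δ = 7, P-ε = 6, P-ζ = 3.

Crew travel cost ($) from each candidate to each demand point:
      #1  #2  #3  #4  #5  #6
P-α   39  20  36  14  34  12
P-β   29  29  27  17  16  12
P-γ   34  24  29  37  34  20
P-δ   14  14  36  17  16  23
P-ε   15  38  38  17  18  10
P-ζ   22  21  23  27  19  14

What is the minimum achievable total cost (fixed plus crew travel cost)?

Open {P-δ, P-ζ}: assign each demand point to its cheapest open site.
  #1→P-δ 14, #2→P-δ 14, #3→P-ζ 23, #4→P-δ 17, #5→P-δ 16, #6→P-ζ 14
  crew travel cost 98, fixed 10 → total 108.
Compare {P-α, P-δ, P-ζ}: crew travel cost 93 + fixed 16 = 109.
Compare {P-δ, P-ε, P-ζ}: crew travel cost 94 + fixed 16 = 110.
Compare {P-β, P-δ, P-ζ}: crew travel cost 96 + fixed 16 = 112.
All other subsets cost ≥ 109. Minimum total cost: 108.

108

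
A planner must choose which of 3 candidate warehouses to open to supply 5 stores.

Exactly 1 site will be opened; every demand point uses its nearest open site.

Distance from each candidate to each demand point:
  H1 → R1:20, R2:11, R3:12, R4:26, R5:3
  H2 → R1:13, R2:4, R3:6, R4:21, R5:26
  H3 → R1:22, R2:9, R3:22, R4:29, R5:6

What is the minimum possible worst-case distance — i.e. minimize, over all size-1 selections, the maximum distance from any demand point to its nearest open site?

Open {H1}.
  Farthest demand point is R4 at distance 26 (to H1); all others are ≤ 26.
With {H2} the worst case is 26.
With {H3} the worst case is 29.
No size-1 selection achieves below 26.

26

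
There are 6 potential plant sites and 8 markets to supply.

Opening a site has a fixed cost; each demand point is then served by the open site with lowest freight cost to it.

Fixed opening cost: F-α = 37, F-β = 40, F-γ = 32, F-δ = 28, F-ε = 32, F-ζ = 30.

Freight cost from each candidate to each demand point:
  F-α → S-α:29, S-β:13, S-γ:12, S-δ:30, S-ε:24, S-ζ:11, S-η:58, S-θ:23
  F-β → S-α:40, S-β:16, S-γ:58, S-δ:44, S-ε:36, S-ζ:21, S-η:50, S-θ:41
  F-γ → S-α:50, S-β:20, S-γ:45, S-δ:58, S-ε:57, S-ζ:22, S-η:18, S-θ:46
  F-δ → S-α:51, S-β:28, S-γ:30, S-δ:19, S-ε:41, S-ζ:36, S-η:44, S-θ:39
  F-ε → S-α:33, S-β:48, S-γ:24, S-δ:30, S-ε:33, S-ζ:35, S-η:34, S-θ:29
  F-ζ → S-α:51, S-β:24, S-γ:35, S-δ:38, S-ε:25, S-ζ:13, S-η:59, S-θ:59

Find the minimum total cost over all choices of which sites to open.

Open {F-α, F-γ}: assign each demand point to its cheapest open site.
  S-α→F-α 29, S-β→F-α 13, S-γ→F-α 12, S-δ→F-α 30, S-ε→F-α 24, S-ζ→F-α 11, S-η→F-γ 18, S-θ→F-α 23
  freight cost 160, fixed 69 → total 229.
Compare {F-α}: freight cost 200 + fixed 37 = 237.
Compare {F-α, F-δ}: freight cost 175 + fixed 65 = 240.
Compare {F-α, F-ε}: freight cost 176 + fixed 69 = 245.
All other subsets cost ≥ 237. Minimum total cost: 229.

229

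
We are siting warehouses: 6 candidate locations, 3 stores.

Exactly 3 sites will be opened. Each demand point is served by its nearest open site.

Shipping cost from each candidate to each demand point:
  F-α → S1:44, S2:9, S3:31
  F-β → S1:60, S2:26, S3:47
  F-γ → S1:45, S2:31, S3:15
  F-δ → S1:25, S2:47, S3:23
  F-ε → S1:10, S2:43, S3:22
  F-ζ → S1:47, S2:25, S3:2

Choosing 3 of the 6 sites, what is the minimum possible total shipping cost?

21

Open {F-α, F-ε, F-ζ}.
  S1→F-ε 10, S2→F-α 9, S3→F-ζ 2  ⇒ total 21.
Compare {F-α, F-γ, F-ε}: total 34.
Compare {F-α, F-δ, F-ζ}: total 36.
No size-3 selection does better; minimum is 21.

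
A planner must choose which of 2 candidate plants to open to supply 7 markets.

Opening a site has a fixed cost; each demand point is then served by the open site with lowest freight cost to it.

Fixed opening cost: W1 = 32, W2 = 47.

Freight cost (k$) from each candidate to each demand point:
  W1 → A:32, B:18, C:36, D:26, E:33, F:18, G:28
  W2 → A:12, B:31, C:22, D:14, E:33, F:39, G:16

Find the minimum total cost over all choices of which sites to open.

Open {W1, W2}: assign each demand point to its cheapest open site.
  A→W2 12, B→W1 18, C→W2 22, D→W2 14, E→W1 33, F→W1 18, G→W2 16
  freight cost 133, fixed 79 → total 212.
Compare {W2}: freight cost 167 + fixed 47 = 214.
Compare {W1}: freight cost 191 + fixed 32 = 223.

212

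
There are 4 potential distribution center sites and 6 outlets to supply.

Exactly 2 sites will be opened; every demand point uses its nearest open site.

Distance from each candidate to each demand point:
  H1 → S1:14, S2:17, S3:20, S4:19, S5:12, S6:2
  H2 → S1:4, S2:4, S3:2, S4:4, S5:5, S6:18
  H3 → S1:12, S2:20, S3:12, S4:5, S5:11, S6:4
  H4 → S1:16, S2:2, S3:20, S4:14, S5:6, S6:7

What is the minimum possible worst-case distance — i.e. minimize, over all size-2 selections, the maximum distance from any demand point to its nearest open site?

5

Open {H1, H2}.
  Farthest demand point is S5 at distance 5 (to H2); all others are ≤ 5.
With {H2, H3} the worst case is 5.
With {H2, H4} the worst case is 7.
No size-2 selection achieves below 5.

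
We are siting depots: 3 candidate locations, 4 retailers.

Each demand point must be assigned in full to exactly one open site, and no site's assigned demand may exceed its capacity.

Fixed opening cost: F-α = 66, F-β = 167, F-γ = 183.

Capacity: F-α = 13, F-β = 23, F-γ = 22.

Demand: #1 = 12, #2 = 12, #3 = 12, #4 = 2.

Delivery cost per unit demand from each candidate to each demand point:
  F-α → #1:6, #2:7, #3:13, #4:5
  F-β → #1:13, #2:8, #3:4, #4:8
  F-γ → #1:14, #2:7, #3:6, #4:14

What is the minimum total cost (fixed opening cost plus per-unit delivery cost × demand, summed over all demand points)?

636

Open {F-α, F-β, F-γ}; cheapest assignment that respects the capacities:
  F-α (cap 13, load 12): #1 — cost 12×6 = 72
  F-β (cap 23, load 14): #3, #4 — cost 12×4 + 2×8 = 64
  F-γ (cap 22, load 12): #2 — cost 12×7 = 84
  Shipping 220, fixed 416 → total 636.
  Any other capacity-feasible assignment to {F-α, F-β, F-γ} ships for at least 220.
Total demand is 38; every other set of sites either has combined capacity below 38 or cannot fit the demands without splitting one across sites, so {F-α, F-β, F-γ} is the only feasible choice of open sites. Minimum: 636.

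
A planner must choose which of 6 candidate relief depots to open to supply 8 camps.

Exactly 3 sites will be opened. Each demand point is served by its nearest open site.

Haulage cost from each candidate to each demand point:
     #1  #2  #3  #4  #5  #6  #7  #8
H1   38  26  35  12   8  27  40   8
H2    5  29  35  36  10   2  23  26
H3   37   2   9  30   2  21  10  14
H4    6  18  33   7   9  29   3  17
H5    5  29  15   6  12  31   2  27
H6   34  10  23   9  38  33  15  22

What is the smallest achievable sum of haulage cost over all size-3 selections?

42

Open {H2, H3, H5}.
  #1→H2 5, #2→H3 2, #3→H3 9, #4→H5 6, #5→H3 2, #6→H2 2, #7→H5 2, #8→H3 14  ⇒ total 42.
Compare {H2, H3, H4}: total 44.
Compare {H1, H2, H3}: total 50.
No size-3 selection does better; minimum is 42.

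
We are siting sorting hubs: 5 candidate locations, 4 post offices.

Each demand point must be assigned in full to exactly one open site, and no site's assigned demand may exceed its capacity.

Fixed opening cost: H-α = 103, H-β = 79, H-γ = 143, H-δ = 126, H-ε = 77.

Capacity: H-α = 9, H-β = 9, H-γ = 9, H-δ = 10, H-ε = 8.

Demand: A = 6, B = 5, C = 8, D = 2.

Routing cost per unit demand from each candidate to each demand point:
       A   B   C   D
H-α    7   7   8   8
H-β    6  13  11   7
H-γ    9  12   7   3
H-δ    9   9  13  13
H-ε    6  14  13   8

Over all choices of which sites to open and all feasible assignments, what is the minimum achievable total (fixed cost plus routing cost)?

Open {H-α, H-β, H-ε}; cheapest assignment that respects the capacities:
  H-α (cap 9, load 7): B, D — cost 5×7 + 2×8 = 51
  H-β (cap 9, load 8): C — cost 8×11 = 88
  H-ε (cap 8, load 6): A — cost 6×6 = 36
  Shipping 175, fixed 259 → total 434.
  Any other capacity-feasible assignment to {H-α, H-β, H-ε} ships for at least 175.
Compare {H-α, H-β, H-γ}: its best feasible assignment gives total 466.
Compare {H-α, H-γ, H-ε}: its best feasible assignment gives total 466.
Every other set of open sites that can feasibly serve all demand totals ≥ 466 even under its best assignment. Minimum: 434.

434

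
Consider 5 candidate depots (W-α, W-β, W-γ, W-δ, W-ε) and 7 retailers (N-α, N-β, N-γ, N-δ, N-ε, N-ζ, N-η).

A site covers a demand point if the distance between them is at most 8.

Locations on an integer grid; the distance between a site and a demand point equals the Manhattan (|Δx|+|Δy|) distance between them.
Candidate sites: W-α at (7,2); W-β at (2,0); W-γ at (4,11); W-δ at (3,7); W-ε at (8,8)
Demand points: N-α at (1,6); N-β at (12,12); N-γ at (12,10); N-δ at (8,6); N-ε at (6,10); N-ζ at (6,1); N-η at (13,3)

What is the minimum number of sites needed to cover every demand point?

Coverage sets (demand points within 8 of each site):
  W-α: {N-δ, N-ζ, N-η}
  W-β: {N-α, N-ζ}
  W-γ: {N-α, N-ε}
  W-δ: {N-α, N-δ, N-ε}
  W-ε: {N-β, N-γ, N-δ, N-ε}
No 2 sites suffice: every size-2 union leaves at least one demand point uncovered.
But {W-α, W-β, W-ε} covers everything, so the minimum is 3.

3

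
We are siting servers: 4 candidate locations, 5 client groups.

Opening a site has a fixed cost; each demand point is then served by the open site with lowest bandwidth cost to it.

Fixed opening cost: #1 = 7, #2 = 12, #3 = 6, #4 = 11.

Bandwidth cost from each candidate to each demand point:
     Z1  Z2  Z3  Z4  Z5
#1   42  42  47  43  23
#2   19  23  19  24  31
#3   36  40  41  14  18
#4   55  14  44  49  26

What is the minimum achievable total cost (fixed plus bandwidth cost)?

111

Open {#2, #3}: assign each demand point to its cheapest open site.
  Z1→#2 19, Z2→#2 23, Z3→#2 19, Z4→#3 14, Z5→#3 18
  bandwidth cost 93, fixed 18 → total 111.
Compare {#2, #3, #4}: bandwidth cost 84 + fixed 29 = 113.
Compare {#1, #2, #3}: bandwidth cost 93 + fixed 25 = 118.
Compare {#1, #2, #3, #4}: bandwidth cost 84 + fixed 36 = 120.
All other subsets cost ≥ 113. Minimum total cost: 111.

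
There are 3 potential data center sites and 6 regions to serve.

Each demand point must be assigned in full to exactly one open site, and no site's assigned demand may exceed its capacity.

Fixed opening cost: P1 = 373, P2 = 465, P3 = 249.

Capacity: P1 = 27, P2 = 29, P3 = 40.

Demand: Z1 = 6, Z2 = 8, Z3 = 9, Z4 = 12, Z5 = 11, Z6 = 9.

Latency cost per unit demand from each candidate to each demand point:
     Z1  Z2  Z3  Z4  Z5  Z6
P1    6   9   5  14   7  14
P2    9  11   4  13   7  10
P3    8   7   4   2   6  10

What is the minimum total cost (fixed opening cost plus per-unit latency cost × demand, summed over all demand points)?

939

Open {P1, P3}; cheapest assignment that respects the capacities:
  P1 (cap 27, load 15): Z1, Z3 — cost 6×6 + 9×5 = 81
  P3 (cap 40, load 40): Z2, Z4, Z5, Z6 — cost 8×7 + 12×2 + 11×6 + 9×10 = 236
  Shipping 317, fixed 622 → total 939.
  Any other capacity-feasible assignment to {P1, P3} ships for at least 317.
Compare {P2, P3}: its best feasible assignment gives total 1034.
Compare {P1, P2}: its best feasible assignment gives total 1317.
Every other set of open sites that can feasibly serve all demand totals ≥ 1034 even under its best assignment. Minimum: 939.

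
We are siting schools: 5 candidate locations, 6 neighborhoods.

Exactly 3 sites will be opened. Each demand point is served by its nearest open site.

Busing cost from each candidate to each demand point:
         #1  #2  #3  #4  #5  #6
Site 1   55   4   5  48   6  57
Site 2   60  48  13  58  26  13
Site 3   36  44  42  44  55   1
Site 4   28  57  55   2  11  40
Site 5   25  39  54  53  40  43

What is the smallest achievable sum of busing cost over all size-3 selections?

46

Open {Site 1, Site 3, Site 4}.
  #1→Site 4 28, #2→Site 1 4, #3→Site 1 5, #4→Site 4 2, #5→Site 1 6, #6→Site 3 1  ⇒ total 46.
Compare {Site 1, Site 2, Site 4}: total 58.
Compare {Site 1, Site 4, Site 5}: total 82.
No size-3 selection does better; minimum is 46.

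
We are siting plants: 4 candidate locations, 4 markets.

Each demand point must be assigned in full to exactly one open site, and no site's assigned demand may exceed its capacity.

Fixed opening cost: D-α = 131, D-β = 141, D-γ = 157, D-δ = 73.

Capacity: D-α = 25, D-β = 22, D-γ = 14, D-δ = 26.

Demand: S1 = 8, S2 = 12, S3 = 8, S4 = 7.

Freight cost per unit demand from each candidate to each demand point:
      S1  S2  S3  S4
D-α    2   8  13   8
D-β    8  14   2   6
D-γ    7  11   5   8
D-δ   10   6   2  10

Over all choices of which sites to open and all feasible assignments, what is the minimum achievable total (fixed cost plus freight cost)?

364

Open {D-α, D-δ}; cheapest assignment that respects the capacities:
  D-α (cap 25, load 15): S1, S4 — cost 8×2 + 7×8 = 72
  D-δ (cap 26, load 20): S2, S3 — cost 12×6 + 8×2 = 88
  Shipping 160, fixed 204 → total 364.
  Any other capacity-feasible assignment to {D-α, D-δ} ships for at least 160.
Compare {D-β, D-δ}: its best feasible assignment gives total 408.
Compare {D-α, D-β}: its best feasible assignment gives total 442.
Every other set of open sites that can feasibly serve all demand totals ≥ 408 even under its best assignment. Minimum: 364.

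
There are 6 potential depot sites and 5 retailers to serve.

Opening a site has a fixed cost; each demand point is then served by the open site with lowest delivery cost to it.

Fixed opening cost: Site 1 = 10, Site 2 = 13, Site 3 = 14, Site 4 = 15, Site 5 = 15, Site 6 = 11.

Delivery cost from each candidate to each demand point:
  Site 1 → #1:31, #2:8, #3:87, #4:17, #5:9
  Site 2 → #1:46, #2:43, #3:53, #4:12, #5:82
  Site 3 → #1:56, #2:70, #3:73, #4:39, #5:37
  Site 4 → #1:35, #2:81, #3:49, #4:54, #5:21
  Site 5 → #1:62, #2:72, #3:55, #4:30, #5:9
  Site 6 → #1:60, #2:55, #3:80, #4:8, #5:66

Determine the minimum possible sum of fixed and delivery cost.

Open {Site 1, Site 2}: assign each demand point to its cheapest open site.
  #1→Site 1 31, #2→Site 1 8, #3→Site 2 53, #4→Site 2 12, #5→Site 1 9
  delivery cost 113, fixed 23 → total 136.
Compare {Site 1, Site 4}: delivery cost 114 + fixed 25 = 139.
Compare {Site 1, Site 4, Site 6}: delivery cost 105 + fixed 36 = 141.
Compare {Site 1, Site 2, Site 6}: delivery cost 109 + fixed 34 = 143.
All other subsets cost ≥ 139. Minimum total cost: 136.

136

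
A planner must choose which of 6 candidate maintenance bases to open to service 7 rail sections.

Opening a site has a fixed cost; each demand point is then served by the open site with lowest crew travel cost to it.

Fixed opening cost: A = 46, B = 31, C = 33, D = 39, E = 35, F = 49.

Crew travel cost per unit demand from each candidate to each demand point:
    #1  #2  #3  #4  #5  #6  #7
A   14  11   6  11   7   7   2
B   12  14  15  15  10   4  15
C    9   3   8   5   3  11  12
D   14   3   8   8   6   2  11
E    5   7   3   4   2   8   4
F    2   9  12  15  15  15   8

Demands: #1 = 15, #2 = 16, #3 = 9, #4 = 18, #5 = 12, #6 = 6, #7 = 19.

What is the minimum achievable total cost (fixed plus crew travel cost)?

408

Open {D, E}: assign each demand point to its cheapest open site.
  #1→E 15×5=75, #2→D 16×3=48, #3→E 9×3=27, #4→E 18×4=72, #5→E 12×2=24, #6→D 6×2=12, #7→E 19×4=76
  crew travel cost 334, fixed 74 → total 408.
Compare {D, E, F}: crew travel cost 289 + fixed 123 = 412.
Compare {A, D, E}: crew travel cost 296 + fixed 120 = 416.
Compare {A, D, E, F}: crew travel cost 251 + fixed 169 = 420.
All other subsets cost ≥ 412. Minimum total cost: 408.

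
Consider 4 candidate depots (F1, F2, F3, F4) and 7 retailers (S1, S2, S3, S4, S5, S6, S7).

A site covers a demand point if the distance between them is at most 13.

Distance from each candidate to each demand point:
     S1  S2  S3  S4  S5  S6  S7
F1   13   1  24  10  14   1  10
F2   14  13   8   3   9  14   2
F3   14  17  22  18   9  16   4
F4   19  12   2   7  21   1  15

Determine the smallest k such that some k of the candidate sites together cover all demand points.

Coverage sets (demand points within 13 of each site):
  F1: {S1, S2, S4, S6, S7}
  F2: {S2, S3, S4, S5, S7}
  F3: {S5, S7}
  F4: {S2, S3, S4, S6}
No single site covers all 7 demand points.
But {F1, F2} covers everything, so the minimum is 2.

2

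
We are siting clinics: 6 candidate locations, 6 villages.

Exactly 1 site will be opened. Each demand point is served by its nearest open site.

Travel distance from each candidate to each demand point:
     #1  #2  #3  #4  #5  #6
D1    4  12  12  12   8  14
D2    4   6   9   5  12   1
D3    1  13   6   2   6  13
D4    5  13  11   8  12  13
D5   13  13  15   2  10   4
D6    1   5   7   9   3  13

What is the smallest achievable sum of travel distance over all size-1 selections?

Open {D2}.
  #1→D2 4, #2→D2 6, #3→D2 9, #4→D2 5, #5→D2 12, #6→D2 1  ⇒ total 37.
Compare {D6}: total 38.
Compare {D3}: total 41.
No size-1 selection does better; minimum is 37.

37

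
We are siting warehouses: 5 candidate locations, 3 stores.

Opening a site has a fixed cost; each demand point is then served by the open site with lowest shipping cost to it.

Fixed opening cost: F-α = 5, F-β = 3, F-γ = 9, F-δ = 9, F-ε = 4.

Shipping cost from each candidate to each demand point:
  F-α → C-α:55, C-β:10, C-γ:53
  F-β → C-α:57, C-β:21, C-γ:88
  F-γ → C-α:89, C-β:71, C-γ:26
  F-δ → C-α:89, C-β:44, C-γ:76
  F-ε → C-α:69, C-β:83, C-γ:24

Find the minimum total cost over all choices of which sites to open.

Open {F-α, F-ε}: assign each demand point to its cheapest open site.
  C-α→F-α 55, C-β→F-α 10, C-γ→F-ε 24
  shipping cost 89, fixed 9 → total 98.
Compare {F-α, F-β, F-ε}: shipping cost 89 + fixed 12 = 101.
Compare {F-α, F-γ}: shipping cost 91 + fixed 14 = 105.
Compare {F-α, F-γ, F-ε}: shipping cost 89 + fixed 18 = 107.
All other subsets cost ≥ 101. Minimum total cost: 98.

98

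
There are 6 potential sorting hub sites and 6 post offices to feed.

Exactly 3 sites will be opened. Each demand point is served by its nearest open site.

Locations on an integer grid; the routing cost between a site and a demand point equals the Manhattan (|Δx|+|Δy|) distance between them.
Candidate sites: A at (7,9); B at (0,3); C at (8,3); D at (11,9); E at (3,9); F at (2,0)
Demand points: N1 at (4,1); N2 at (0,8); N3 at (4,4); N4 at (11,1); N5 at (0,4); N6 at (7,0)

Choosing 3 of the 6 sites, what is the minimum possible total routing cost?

Open {B, C, F}.
  N1→F 3, N2→B 5, N3→B 5, N4→C 5, N5→B 1, N6→C 4  ⇒ total 23.
Compare {B, C, E}: total 25.
Compare {A, B, C}: total 26.
No size-3 selection does better; minimum is 23.

23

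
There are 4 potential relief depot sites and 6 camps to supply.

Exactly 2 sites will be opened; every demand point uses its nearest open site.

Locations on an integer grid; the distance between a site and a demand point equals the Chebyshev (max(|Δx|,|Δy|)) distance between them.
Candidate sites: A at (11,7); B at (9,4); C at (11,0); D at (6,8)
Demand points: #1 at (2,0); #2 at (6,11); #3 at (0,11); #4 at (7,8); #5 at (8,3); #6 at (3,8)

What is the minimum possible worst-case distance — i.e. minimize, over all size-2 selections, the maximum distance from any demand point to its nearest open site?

7

Open {B, D}.
  Farthest demand point is #1 at distance 7 (to B); all others are ≤ 7.
With {A, D} the worst case is 8.
With {C, D} the worst case is 8.
No size-2 selection achieves below 7.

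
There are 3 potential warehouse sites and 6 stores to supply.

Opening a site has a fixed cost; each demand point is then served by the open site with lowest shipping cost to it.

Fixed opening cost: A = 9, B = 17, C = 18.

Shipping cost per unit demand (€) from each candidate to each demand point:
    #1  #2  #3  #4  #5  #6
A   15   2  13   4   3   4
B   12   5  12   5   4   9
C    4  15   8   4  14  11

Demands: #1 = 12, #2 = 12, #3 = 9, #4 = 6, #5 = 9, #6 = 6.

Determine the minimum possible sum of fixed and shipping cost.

Open {A, C}: assign each demand point to its cheapest open site.
  #1→C 12×4=48, #2→A 12×2=24, #3→C 9×8=72, #4→A 6×4=24, #5→A 9×3=27, #6→A 6×4=24
  shipping cost 219, fixed 27 → total 246.
Compare {A, B, C}: shipping cost 219 + fixed 44 = 263.
Compare {B, C}: shipping cost 294 + fixed 35 = 329.
Compare {A, B}: shipping cost 351 + fixed 26 = 377.
All other subsets cost ≥ 263. Minimum total cost: 246.

246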